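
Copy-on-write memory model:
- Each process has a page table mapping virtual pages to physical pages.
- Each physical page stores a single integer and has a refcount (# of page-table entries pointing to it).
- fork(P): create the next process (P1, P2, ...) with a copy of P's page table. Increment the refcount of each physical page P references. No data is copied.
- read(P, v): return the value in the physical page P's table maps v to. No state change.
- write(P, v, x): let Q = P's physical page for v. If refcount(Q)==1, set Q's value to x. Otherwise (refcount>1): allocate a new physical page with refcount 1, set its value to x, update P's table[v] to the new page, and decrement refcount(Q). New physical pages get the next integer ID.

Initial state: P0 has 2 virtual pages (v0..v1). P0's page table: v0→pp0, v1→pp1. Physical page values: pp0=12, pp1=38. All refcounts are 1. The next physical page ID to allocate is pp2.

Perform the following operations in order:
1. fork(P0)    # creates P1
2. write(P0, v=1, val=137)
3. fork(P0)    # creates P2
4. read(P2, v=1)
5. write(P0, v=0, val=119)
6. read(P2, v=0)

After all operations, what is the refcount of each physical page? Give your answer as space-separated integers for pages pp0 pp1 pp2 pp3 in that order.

Op 1: fork(P0) -> P1. 2 ppages; refcounts: pp0:2 pp1:2
Op 2: write(P0, v1, 137). refcount(pp1)=2>1 -> COPY to pp2. 3 ppages; refcounts: pp0:2 pp1:1 pp2:1
Op 3: fork(P0) -> P2. 3 ppages; refcounts: pp0:3 pp1:1 pp2:2
Op 4: read(P2, v1) -> 137. No state change.
Op 5: write(P0, v0, 119). refcount(pp0)=3>1 -> COPY to pp3. 4 ppages; refcounts: pp0:2 pp1:1 pp2:2 pp3:1
Op 6: read(P2, v0) -> 12. No state change.

Answer: 2 1 2 1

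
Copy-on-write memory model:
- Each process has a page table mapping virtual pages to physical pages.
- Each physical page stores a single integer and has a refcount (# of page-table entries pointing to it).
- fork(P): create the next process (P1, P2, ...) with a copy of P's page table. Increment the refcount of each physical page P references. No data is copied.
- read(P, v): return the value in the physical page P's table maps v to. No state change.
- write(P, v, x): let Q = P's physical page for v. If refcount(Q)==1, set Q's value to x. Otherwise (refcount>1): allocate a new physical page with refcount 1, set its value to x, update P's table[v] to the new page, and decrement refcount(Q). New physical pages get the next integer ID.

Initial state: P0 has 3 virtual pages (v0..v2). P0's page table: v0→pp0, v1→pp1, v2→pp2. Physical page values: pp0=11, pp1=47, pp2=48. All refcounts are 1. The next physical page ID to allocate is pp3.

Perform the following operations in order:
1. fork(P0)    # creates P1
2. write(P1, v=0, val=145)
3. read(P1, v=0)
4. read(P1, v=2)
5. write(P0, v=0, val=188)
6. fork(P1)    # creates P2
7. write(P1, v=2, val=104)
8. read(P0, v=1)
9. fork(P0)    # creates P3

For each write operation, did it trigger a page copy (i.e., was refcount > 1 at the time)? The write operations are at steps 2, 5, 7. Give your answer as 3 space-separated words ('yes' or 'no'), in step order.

Op 1: fork(P0) -> P1. 3 ppages; refcounts: pp0:2 pp1:2 pp2:2
Op 2: write(P1, v0, 145). refcount(pp0)=2>1 -> COPY to pp3. 4 ppages; refcounts: pp0:1 pp1:2 pp2:2 pp3:1
Op 3: read(P1, v0) -> 145. No state change.
Op 4: read(P1, v2) -> 48. No state change.
Op 5: write(P0, v0, 188). refcount(pp0)=1 -> write in place. 4 ppages; refcounts: pp0:1 pp1:2 pp2:2 pp3:1
Op 6: fork(P1) -> P2. 4 ppages; refcounts: pp0:1 pp1:3 pp2:3 pp3:2
Op 7: write(P1, v2, 104). refcount(pp2)=3>1 -> COPY to pp4. 5 ppages; refcounts: pp0:1 pp1:3 pp2:2 pp3:2 pp4:1
Op 8: read(P0, v1) -> 47. No state change.
Op 9: fork(P0) -> P3. 5 ppages; refcounts: pp0:2 pp1:4 pp2:3 pp3:2 pp4:1

yes no yes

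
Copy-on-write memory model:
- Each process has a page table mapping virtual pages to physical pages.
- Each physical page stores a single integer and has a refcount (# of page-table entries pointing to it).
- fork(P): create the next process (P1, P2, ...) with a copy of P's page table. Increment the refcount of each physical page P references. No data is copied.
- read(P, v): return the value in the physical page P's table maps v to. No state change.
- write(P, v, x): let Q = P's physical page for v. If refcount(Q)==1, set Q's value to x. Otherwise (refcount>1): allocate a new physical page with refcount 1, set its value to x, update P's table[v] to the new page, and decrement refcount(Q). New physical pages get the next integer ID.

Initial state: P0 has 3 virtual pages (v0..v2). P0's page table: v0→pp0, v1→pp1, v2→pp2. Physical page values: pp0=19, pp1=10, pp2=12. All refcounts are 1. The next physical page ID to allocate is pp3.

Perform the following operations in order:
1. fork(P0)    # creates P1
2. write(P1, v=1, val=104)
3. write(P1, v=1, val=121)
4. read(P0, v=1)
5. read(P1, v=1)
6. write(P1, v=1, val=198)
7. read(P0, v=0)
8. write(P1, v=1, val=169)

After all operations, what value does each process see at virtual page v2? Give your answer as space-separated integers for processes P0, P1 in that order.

Op 1: fork(P0) -> P1. 3 ppages; refcounts: pp0:2 pp1:2 pp2:2
Op 2: write(P1, v1, 104). refcount(pp1)=2>1 -> COPY to pp3. 4 ppages; refcounts: pp0:2 pp1:1 pp2:2 pp3:1
Op 3: write(P1, v1, 121). refcount(pp3)=1 -> write in place. 4 ppages; refcounts: pp0:2 pp1:1 pp2:2 pp3:1
Op 4: read(P0, v1) -> 10. No state change.
Op 5: read(P1, v1) -> 121. No state change.
Op 6: write(P1, v1, 198). refcount(pp3)=1 -> write in place. 4 ppages; refcounts: pp0:2 pp1:1 pp2:2 pp3:1
Op 7: read(P0, v0) -> 19. No state change.
Op 8: write(P1, v1, 169). refcount(pp3)=1 -> write in place. 4 ppages; refcounts: pp0:2 pp1:1 pp2:2 pp3:1
P0: v2 -> pp2 = 12
P1: v2 -> pp2 = 12

Answer: 12 12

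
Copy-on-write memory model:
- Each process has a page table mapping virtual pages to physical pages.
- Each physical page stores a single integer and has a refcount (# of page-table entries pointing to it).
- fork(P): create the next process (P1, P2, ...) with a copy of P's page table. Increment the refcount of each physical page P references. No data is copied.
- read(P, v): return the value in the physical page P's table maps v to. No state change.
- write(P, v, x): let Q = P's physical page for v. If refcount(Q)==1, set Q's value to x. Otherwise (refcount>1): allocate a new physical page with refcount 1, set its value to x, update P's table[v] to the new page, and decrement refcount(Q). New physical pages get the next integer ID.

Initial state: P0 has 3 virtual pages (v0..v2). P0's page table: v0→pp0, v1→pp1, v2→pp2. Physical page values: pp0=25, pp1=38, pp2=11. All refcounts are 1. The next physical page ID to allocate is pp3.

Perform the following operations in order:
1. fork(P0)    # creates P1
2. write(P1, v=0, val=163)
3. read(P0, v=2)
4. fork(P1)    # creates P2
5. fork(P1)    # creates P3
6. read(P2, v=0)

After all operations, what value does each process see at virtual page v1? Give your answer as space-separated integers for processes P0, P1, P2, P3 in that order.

Answer: 38 38 38 38

Derivation:
Op 1: fork(P0) -> P1. 3 ppages; refcounts: pp0:2 pp1:2 pp2:2
Op 2: write(P1, v0, 163). refcount(pp0)=2>1 -> COPY to pp3. 4 ppages; refcounts: pp0:1 pp1:2 pp2:2 pp3:1
Op 3: read(P0, v2) -> 11. No state change.
Op 4: fork(P1) -> P2. 4 ppages; refcounts: pp0:1 pp1:3 pp2:3 pp3:2
Op 5: fork(P1) -> P3. 4 ppages; refcounts: pp0:1 pp1:4 pp2:4 pp3:3
Op 6: read(P2, v0) -> 163. No state change.
P0: v1 -> pp1 = 38
P1: v1 -> pp1 = 38
P2: v1 -> pp1 = 38
P3: v1 -> pp1 = 38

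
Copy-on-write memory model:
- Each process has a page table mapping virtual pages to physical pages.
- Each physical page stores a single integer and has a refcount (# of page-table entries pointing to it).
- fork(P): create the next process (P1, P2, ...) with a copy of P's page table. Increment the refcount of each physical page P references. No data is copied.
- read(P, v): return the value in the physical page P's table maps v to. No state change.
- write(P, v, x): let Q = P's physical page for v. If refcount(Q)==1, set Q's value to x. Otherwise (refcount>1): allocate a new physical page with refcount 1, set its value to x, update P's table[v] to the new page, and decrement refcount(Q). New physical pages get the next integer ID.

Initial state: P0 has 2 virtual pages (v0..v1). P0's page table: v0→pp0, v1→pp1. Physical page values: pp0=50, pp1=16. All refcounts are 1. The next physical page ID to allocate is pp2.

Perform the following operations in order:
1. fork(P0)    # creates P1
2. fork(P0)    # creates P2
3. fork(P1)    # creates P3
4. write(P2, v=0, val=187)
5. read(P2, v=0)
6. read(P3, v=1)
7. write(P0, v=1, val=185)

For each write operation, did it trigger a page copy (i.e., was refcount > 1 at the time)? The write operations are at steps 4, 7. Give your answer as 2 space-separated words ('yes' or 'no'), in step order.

Op 1: fork(P0) -> P1. 2 ppages; refcounts: pp0:2 pp1:2
Op 2: fork(P0) -> P2. 2 ppages; refcounts: pp0:3 pp1:3
Op 3: fork(P1) -> P3. 2 ppages; refcounts: pp0:4 pp1:4
Op 4: write(P2, v0, 187). refcount(pp0)=4>1 -> COPY to pp2. 3 ppages; refcounts: pp0:3 pp1:4 pp2:1
Op 5: read(P2, v0) -> 187. No state change.
Op 6: read(P3, v1) -> 16. No state change.
Op 7: write(P0, v1, 185). refcount(pp1)=4>1 -> COPY to pp3. 4 ppages; refcounts: pp0:3 pp1:3 pp2:1 pp3:1

yes yes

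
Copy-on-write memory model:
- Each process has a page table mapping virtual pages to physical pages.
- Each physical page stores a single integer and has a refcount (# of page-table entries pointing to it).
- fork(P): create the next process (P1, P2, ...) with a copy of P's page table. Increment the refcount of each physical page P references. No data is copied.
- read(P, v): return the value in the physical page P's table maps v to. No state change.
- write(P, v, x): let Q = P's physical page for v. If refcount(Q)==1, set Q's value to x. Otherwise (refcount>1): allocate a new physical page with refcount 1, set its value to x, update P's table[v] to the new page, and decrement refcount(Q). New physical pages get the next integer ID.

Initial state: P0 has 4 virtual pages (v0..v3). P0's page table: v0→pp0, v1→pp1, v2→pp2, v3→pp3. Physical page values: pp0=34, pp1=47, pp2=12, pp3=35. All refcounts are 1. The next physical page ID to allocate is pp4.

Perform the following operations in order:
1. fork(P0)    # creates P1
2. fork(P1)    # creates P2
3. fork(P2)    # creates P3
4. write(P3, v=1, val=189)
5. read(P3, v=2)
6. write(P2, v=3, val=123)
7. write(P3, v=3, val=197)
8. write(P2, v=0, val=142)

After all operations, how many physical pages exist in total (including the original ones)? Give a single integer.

Op 1: fork(P0) -> P1. 4 ppages; refcounts: pp0:2 pp1:2 pp2:2 pp3:2
Op 2: fork(P1) -> P2. 4 ppages; refcounts: pp0:3 pp1:3 pp2:3 pp3:3
Op 3: fork(P2) -> P3. 4 ppages; refcounts: pp0:4 pp1:4 pp2:4 pp3:4
Op 4: write(P3, v1, 189). refcount(pp1)=4>1 -> COPY to pp4. 5 ppages; refcounts: pp0:4 pp1:3 pp2:4 pp3:4 pp4:1
Op 5: read(P3, v2) -> 12. No state change.
Op 6: write(P2, v3, 123). refcount(pp3)=4>1 -> COPY to pp5. 6 ppages; refcounts: pp0:4 pp1:3 pp2:4 pp3:3 pp4:1 pp5:1
Op 7: write(P3, v3, 197). refcount(pp3)=3>1 -> COPY to pp6. 7 ppages; refcounts: pp0:4 pp1:3 pp2:4 pp3:2 pp4:1 pp5:1 pp6:1
Op 8: write(P2, v0, 142). refcount(pp0)=4>1 -> COPY to pp7. 8 ppages; refcounts: pp0:3 pp1:3 pp2:4 pp3:2 pp4:1 pp5:1 pp6:1 pp7:1

Answer: 8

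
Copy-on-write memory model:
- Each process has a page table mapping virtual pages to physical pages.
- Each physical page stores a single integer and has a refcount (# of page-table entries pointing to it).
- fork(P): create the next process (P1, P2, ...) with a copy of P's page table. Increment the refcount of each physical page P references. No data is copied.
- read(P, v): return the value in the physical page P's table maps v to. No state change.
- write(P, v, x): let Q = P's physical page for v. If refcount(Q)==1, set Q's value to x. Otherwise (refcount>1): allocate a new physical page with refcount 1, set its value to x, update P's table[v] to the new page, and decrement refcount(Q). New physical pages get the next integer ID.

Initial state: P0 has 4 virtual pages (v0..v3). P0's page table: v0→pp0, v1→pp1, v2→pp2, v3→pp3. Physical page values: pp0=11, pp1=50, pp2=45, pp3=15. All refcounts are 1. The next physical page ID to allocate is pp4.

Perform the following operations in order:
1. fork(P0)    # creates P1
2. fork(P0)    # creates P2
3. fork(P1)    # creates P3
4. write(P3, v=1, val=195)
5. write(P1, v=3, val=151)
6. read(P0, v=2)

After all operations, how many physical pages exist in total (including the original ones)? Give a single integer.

Op 1: fork(P0) -> P1. 4 ppages; refcounts: pp0:2 pp1:2 pp2:2 pp3:2
Op 2: fork(P0) -> P2. 4 ppages; refcounts: pp0:3 pp1:3 pp2:3 pp3:3
Op 3: fork(P1) -> P3. 4 ppages; refcounts: pp0:4 pp1:4 pp2:4 pp3:4
Op 4: write(P3, v1, 195). refcount(pp1)=4>1 -> COPY to pp4. 5 ppages; refcounts: pp0:4 pp1:3 pp2:4 pp3:4 pp4:1
Op 5: write(P1, v3, 151). refcount(pp3)=4>1 -> COPY to pp5. 6 ppages; refcounts: pp0:4 pp1:3 pp2:4 pp3:3 pp4:1 pp5:1
Op 6: read(P0, v2) -> 45. No state change.

Answer: 6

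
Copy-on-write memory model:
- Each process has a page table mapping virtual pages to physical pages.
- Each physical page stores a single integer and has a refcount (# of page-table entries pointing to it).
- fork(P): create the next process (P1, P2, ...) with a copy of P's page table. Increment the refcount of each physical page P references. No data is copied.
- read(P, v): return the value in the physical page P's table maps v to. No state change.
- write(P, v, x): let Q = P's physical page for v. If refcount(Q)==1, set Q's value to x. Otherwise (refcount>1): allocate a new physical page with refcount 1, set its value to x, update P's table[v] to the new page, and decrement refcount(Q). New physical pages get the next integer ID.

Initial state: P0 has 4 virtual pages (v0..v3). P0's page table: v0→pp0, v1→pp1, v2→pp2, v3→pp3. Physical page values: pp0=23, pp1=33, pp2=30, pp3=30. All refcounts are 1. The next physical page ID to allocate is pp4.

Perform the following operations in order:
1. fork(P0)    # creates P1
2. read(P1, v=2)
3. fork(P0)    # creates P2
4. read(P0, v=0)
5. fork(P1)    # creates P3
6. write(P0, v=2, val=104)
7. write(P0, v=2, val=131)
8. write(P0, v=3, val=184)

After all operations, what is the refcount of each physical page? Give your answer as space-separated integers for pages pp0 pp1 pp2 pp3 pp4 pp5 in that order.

Op 1: fork(P0) -> P1. 4 ppages; refcounts: pp0:2 pp1:2 pp2:2 pp3:2
Op 2: read(P1, v2) -> 30. No state change.
Op 3: fork(P0) -> P2. 4 ppages; refcounts: pp0:3 pp1:3 pp2:3 pp3:3
Op 4: read(P0, v0) -> 23. No state change.
Op 5: fork(P1) -> P3. 4 ppages; refcounts: pp0:4 pp1:4 pp2:4 pp3:4
Op 6: write(P0, v2, 104). refcount(pp2)=4>1 -> COPY to pp4. 5 ppages; refcounts: pp0:4 pp1:4 pp2:3 pp3:4 pp4:1
Op 7: write(P0, v2, 131). refcount(pp4)=1 -> write in place. 5 ppages; refcounts: pp0:4 pp1:4 pp2:3 pp3:4 pp4:1
Op 8: write(P0, v3, 184). refcount(pp3)=4>1 -> COPY to pp5. 6 ppages; refcounts: pp0:4 pp1:4 pp2:3 pp3:3 pp4:1 pp5:1

Answer: 4 4 3 3 1 1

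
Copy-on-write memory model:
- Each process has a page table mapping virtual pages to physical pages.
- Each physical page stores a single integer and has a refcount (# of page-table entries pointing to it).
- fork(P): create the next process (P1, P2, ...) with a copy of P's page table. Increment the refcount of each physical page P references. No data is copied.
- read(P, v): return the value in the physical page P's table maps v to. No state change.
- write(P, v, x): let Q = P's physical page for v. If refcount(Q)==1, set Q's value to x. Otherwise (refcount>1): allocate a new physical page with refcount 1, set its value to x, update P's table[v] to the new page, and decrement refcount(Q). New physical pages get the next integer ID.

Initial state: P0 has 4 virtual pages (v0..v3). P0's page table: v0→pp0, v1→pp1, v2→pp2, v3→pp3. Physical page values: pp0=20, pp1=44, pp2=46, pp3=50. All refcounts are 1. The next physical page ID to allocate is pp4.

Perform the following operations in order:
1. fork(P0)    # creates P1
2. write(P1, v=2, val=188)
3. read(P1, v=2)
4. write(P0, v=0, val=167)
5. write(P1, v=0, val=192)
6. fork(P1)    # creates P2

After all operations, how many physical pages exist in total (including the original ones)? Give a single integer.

Answer: 6

Derivation:
Op 1: fork(P0) -> P1. 4 ppages; refcounts: pp0:2 pp1:2 pp2:2 pp3:2
Op 2: write(P1, v2, 188). refcount(pp2)=2>1 -> COPY to pp4. 5 ppages; refcounts: pp0:2 pp1:2 pp2:1 pp3:2 pp4:1
Op 3: read(P1, v2) -> 188. No state change.
Op 4: write(P0, v0, 167). refcount(pp0)=2>1 -> COPY to pp5. 6 ppages; refcounts: pp0:1 pp1:2 pp2:1 pp3:2 pp4:1 pp5:1
Op 5: write(P1, v0, 192). refcount(pp0)=1 -> write in place. 6 ppages; refcounts: pp0:1 pp1:2 pp2:1 pp3:2 pp4:1 pp5:1
Op 6: fork(P1) -> P2. 6 ppages; refcounts: pp0:2 pp1:3 pp2:1 pp3:3 pp4:2 pp5:1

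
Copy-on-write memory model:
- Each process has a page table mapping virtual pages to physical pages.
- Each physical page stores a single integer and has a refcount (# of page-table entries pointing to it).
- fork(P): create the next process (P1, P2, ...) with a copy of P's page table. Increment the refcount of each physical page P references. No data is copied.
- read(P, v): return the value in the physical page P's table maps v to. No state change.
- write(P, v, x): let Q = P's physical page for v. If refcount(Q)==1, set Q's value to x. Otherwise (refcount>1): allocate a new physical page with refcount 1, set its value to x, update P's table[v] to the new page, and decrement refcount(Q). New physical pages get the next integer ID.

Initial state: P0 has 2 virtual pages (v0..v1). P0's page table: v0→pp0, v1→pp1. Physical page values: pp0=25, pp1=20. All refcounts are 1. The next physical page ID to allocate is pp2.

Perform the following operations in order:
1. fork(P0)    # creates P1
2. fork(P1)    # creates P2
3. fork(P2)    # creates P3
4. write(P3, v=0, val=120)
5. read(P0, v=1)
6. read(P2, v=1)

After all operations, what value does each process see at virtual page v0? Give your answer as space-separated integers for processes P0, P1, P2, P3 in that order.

Answer: 25 25 25 120

Derivation:
Op 1: fork(P0) -> P1. 2 ppages; refcounts: pp0:2 pp1:2
Op 2: fork(P1) -> P2. 2 ppages; refcounts: pp0:3 pp1:3
Op 3: fork(P2) -> P3. 2 ppages; refcounts: pp0:4 pp1:4
Op 4: write(P3, v0, 120). refcount(pp0)=4>1 -> COPY to pp2. 3 ppages; refcounts: pp0:3 pp1:4 pp2:1
Op 5: read(P0, v1) -> 20. No state change.
Op 6: read(P2, v1) -> 20. No state change.
P0: v0 -> pp0 = 25
P1: v0 -> pp0 = 25
P2: v0 -> pp0 = 25
P3: v0 -> pp2 = 120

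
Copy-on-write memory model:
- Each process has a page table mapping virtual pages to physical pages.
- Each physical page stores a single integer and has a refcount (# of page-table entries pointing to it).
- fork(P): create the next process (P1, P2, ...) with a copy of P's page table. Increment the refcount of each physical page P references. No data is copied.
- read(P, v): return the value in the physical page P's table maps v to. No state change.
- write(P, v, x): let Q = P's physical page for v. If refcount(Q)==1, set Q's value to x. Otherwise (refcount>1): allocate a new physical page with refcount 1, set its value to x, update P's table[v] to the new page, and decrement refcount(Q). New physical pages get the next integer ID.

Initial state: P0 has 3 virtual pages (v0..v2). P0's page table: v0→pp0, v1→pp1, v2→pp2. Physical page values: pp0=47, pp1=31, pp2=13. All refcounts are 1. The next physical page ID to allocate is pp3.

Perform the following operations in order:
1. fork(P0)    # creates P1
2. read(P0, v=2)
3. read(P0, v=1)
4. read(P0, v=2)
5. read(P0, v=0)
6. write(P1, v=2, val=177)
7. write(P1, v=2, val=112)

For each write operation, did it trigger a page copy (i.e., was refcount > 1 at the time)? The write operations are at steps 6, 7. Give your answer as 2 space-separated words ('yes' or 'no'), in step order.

Op 1: fork(P0) -> P1. 3 ppages; refcounts: pp0:2 pp1:2 pp2:2
Op 2: read(P0, v2) -> 13. No state change.
Op 3: read(P0, v1) -> 31. No state change.
Op 4: read(P0, v2) -> 13. No state change.
Op 5: read(P0, v0) -> 47. No state change.
Op 6: write(P1, v2, 177). refcount(pp2)=2>1 -> COPY to pp3. 4 ppages; refcounts: pp0:2 pp1:2 pp2:1 pp3:1
Op 7: write(P1, v2, 112). refcount(pp3)=1 -> write in place. 4 ppages; refcounts: pp0:2 pp1:2 pp2:1 pp3:1

yes no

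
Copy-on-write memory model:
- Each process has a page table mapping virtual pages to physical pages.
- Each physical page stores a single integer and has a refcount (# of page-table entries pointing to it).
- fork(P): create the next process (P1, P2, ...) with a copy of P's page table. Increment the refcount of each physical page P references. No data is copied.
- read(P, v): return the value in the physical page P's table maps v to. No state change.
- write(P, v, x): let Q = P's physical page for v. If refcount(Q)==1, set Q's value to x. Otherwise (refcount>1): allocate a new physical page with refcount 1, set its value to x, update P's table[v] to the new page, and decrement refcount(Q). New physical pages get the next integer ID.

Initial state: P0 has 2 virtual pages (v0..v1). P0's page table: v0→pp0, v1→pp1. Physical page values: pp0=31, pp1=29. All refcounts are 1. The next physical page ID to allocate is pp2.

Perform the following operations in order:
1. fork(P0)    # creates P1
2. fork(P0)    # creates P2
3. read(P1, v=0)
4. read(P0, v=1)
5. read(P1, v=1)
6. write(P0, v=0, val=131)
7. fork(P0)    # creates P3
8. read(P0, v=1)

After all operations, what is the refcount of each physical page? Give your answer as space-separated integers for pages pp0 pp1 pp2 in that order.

Answer: 2 4 2

Derivation:
Op 1: fork(P0) -> P1. 2 ppages; refcounts: pp0:2 pp1:2
Op 2: fork(P0) -> P2. 2 ppages; refcounts: pp0:3 pp1:3
Op 3: read(P1, v0) -> 31. No state change.
Op 4: read(P0, v1) -> 29. No state change.
Op 5: read(P1, v1) -> 29. No state change.
Op 6: write(P0, v0, 131). refcount(pp0)=3>1 -> COPY to pp2. 3 ppages; refcounts: pp0:2 pp1:3 pp2:1
Op 7: fork(P0) -> P3. 3 ppages; refcounts: pp0:2 pp1:4 pp2:2
Op 8: read(P0, v1) -> 29. No state change.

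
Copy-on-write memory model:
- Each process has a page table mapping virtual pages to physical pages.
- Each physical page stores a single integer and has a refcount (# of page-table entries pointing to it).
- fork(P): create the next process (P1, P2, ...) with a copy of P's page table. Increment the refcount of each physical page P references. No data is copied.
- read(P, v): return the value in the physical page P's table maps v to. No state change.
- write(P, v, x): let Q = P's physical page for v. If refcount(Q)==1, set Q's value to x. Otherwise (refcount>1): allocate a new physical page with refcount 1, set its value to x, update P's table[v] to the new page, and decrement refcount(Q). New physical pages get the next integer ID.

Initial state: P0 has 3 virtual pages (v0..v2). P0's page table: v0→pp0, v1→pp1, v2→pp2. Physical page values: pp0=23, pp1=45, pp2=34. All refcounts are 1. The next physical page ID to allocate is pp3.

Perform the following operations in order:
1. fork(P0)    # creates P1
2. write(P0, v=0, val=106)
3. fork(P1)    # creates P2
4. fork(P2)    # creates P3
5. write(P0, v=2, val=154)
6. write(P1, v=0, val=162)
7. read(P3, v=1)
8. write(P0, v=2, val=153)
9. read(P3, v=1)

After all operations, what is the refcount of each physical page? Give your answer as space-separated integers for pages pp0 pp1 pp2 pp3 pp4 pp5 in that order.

Op 1: fork(P0) -> P1. 3 ppages; refcounts: pp0:2 pp1:2 pp2:2
Op 2: write(P0, v0, 106). refcount(pp0)=2>1 -> COPY to pp3. 4 ppages; refcounts: pp0:1 pp1:2 pp2:2 pp3:1
Op 3: fork(P1) -> P2. 4 ppages; refcounts: pp0:2 pp1:3 pp2:3 pp3:1
Op 4: fork(P2) -> P3. 4 ppages; refcounts: pp0:3 pp1:4 pp2:4 pp3:1
Op 5: write(P0, v2, 154). refcount(pp2)=4>1 -> COPY to pp4. 5 ppages; refcounts: pp0:3 pp1:4 pp2:3 pp3:1 pp4:1
Op 6: write(P1, v0, 162). refcount(pp0)=3>1 -> COPY to pp5. 6 ppages; refcounts: pp0:2 pp1:4 pp2:3 pp3:1 pp4:1 pp5:1
Op 7: read(P3, v1) -> 45. No state change.
Op 8: write(P0, v2, 153). refcount(pp4)=1 -> write in place. 6 ppages; refcounts: pp0:2 pp1:4 pp2:3 pp3:1 pp4:1 pp5:1
Op 9: read(P3, v1) -> 45. No state change.

Answer: 2 4 3 1 1 1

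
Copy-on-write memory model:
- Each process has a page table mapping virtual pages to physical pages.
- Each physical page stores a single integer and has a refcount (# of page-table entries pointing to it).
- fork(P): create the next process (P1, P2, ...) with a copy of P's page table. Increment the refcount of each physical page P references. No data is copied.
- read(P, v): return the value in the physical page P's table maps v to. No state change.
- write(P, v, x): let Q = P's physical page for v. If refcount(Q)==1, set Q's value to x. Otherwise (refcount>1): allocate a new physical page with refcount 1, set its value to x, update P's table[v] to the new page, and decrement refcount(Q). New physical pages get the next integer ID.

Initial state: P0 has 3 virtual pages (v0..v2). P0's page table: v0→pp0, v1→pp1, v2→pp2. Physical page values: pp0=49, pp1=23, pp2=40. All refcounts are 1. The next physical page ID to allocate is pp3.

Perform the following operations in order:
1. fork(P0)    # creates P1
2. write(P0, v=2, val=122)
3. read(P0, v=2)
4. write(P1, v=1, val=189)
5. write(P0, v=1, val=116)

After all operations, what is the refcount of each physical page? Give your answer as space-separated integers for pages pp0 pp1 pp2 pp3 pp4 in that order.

Answer: 2 1 1 1 1

Derivation:
Op 1: fork(P0) -> P1. 3 ppages; refcounts: pp0:2 pp1:2 pp2:2
Op 2: write(P0, v2, 122). refcount(pp2)=2>1 -> COPY to pp3. 4 ppages; refcounts: pp0:2 pp1:2 pp2:1 pp3:1
Op 3: read(P0, v2) -> 122. No state change.
Op 4: write(P1, v1, 189). refcount(pp1)=2>1 -> COPY to pp4. 5 ppages; refcounts: pp0:2 pp1:1 pp2:1 pp3:1 pp4:1
Op 5: write(P0, v1, 116). refcount(pp1)=1 -> write in place. 5 ppages; refcounts: pp0:2 pp1:1 pp2:1 pp3:1 pp4:1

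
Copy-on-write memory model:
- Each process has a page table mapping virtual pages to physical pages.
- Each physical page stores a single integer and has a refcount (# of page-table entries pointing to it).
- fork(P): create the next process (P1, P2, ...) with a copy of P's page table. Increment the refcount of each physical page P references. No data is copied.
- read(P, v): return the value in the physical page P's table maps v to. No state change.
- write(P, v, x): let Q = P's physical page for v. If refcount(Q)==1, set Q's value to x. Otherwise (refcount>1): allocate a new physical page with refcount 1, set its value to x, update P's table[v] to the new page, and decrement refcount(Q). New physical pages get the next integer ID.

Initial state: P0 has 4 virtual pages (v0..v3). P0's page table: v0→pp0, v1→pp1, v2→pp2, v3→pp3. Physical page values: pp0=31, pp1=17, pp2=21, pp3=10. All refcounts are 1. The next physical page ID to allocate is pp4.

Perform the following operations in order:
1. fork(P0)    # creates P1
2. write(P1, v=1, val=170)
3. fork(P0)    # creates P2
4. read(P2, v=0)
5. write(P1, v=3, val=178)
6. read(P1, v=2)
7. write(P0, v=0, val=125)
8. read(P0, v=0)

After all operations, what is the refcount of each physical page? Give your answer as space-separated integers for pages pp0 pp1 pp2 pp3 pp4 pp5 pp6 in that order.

Answer: 2 2 3 2 1 1 1

Derivation:
Op 1: fork(P0) -> P1. 4 ppages; refcounts: pp0:2 pp1:2 pp2:2 pp3:2
Op 2: write(P1, v1, 170). refcount(pp1)=2>1 -> COPY to pp4. 5 ppages; refcounts: pp0:2 pp1:1 pp2:2 pp3:2 pp4:1
Op 3: fork(P0) -> P2. 5 ppages; refcounts: pp0:3 pp1:2 pp2:3 pp3:3 pp4:1
Op 4: read(P2, v0) -> 31. No state change.
Op 5: write(P1, v3, 178). refcount(pp3)=3>1 -> COPY to pp5. 6 ppages; refcounts: pp0:3 pp1:2 pp2:3 pp3:2 pp4:1 pp5:1
Op 6: read(P1, v2) -> 21. No state change.
Op 7: write(P0, v0, 125). refcount(pp0)=3>1 -> COPY to pp6. 7 ppages; refcounts: pp0:2 pp1:2 pp2:3 pp3:2 pp4:1 pp5:1 pp6:1
Op 8: read(P0, v0) -> 125. No state change.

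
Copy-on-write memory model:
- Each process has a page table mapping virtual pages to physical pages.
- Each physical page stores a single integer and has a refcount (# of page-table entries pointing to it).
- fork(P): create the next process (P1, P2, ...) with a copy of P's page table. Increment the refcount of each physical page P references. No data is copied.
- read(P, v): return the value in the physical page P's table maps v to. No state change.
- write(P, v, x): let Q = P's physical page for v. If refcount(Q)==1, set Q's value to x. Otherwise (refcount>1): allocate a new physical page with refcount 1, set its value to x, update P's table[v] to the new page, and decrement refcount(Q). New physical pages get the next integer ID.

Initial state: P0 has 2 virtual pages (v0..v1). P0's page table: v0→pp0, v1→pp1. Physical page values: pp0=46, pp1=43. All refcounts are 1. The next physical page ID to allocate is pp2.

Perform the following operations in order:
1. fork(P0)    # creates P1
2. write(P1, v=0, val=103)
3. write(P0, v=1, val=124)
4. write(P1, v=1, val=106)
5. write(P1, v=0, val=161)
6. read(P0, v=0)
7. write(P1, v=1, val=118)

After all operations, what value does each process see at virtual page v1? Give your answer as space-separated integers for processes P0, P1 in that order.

Op 1: fork(P0) -> P1. 2 ppages; refcounts: pp0:2 pp1:2
Op 2: write(P1, v0, 103). refcount(pp0)=2>1 -> COPY to pp2. 3 ppages; refcounts: pp0:1 pp1:2 pp2:1
Op 3: write(P0, v1, 124). refcount(pp1)=2>1 -> COPY to pp3. 4 ppages; refcounts: pp0:1 pp1:1 pp2:1 pp3:1
Op 4: write(P1, v1, 106). refcount(pp1)=1 -> write in place. 4 ppages; refcounts: pp0:1 pp1:1 pp2:1 pp3:1
Op 5: write(P1, v0, 161). refcount(pp2)=1 -> write in place. 4 ppages; refcounts: pp0:1 pp1:1 pp2:1 pp3:1
Op 6: read(P0, v0) -> 46. No state change.
Op 7: write(P1, v1, 118). refcount(pp1)=1 -> write in place. 4 ppages; refcounts: pp0:1 pp1:1 pp2:1 pp3:1
P0: v1 -> pp3 = 124
P1: v1 -> pp1 = 118

Answer: 124 118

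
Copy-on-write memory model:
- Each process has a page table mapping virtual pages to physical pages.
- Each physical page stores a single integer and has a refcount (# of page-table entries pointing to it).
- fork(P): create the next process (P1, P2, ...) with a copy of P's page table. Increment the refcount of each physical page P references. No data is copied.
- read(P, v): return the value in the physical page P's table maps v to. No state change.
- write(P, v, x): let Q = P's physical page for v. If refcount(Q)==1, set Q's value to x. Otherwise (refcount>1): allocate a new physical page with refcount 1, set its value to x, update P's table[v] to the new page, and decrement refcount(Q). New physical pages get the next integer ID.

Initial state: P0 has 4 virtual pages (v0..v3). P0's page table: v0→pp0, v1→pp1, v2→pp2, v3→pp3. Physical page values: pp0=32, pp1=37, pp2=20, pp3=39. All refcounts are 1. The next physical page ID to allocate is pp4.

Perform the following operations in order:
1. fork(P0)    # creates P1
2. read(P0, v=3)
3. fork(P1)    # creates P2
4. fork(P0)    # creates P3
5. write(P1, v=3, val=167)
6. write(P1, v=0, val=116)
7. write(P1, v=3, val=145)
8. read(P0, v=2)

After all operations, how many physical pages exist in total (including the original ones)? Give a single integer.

Answer: 6

Derivation:
Op 1: fork(P0) -> P1. 4 ppages; refcounts: pp0:2 pp1:2 pp2:2 pp3:2
Op 2: read(P0, v3) -> 39. No state change.
Op 3: fork(P1) -> P2. 4 ppages; refcounts: pp0:3 pp1:3 pp2:3 pp3:3
Op 4: fork(P0) -> P3. 4 ppages; refcounts: pp0:4 pp1:4 pp2:4 pp3:4
Op 5: write(P1, v3, 167). refcount(pp3)=4>1 -> COPY to pp4. 5 ppages; refcounts: pp0:4 pp1:4 pp2:4 pp3:3 pp4:1
Op 6: write(P1, v0, 116). refcount(pp0)=4>1 -> COPY to pp5. 6 ppages; refcounts: pp0:3 pp1:4 pp2:4 pp3:3 pp4:1 pp5:1
Op 7: write(P1, v3, 145). refcount(pp4)=1 -> write in place. 6 ppages; refcounts: pp0:3 pp1:4 pp2:4 pp3:3 pp4:1 pp5:1
Op 8: read(P0, v2) -> 20. No state change.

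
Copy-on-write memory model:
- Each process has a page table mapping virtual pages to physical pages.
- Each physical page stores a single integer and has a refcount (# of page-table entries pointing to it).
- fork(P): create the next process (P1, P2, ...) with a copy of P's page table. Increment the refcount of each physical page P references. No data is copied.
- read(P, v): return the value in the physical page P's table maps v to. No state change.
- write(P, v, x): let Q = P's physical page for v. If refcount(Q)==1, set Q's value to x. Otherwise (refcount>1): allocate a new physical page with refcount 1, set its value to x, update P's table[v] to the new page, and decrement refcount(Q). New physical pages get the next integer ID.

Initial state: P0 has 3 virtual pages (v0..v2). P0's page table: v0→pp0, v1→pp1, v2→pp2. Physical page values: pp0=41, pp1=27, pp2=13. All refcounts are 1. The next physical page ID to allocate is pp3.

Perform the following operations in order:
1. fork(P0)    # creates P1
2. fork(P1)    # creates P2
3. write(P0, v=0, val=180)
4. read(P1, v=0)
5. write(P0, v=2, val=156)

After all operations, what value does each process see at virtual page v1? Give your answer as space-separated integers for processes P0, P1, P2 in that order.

Answer: 27 27 27

Derivation:
Op 1: fork(P0) -> P1. 3 ppages; refcounts: pp0:2 pp1:2 pp2:2
Op 2: fork(P1) -> P2. 3 ppages; refcounts: pp0:3 pp1:3 pp2:3
Op 3: write(P0, v0, 180). refcount(pp0)=3>1 -> COPY to pp3. 4 ppages; refcounts: pp0:2 pp1:3 pp2:3 pp3:1
Op 4: read(P1, v0) -> 41. No state change.
Op 5: write(P0, v2, 156). refcount(pp2)=3>1 -> COPY to pp4. 5 ppages; refcounts: pp0:2 pp1:3 pp2:2 pp3:1 pp4:1
P0: v1 -> pp1 = 27
P1: v1 -> pp1 = 27
P2: v1 -> pp1 = 27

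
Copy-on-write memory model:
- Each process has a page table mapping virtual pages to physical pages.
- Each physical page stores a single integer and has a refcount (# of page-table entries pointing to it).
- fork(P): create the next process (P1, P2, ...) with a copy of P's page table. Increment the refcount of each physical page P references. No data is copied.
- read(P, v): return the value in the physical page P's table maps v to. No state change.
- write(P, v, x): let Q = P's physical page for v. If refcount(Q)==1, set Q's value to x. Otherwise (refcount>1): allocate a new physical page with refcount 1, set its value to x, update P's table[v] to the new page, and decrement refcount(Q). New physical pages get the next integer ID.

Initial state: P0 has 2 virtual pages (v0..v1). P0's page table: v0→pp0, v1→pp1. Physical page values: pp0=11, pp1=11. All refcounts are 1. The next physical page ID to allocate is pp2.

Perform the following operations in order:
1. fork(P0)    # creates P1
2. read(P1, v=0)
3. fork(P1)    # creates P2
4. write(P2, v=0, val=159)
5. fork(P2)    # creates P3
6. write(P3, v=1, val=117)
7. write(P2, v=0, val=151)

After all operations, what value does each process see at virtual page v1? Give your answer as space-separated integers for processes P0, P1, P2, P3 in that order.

Answer: 11 11 11 117

Derivation:
Op 1: fork(P0) -> P1. 2 ppages; refcounts: pp0:2 pp1:2
Op 2: read(P1, v0) -> 11. No state change.
Op 3: fork(P1) -> P2. 2 ppages; refcounts: pp0:3 pp1:3
Op 4: write(P2, v0, 159). refcount(pp0)=3>1 -> COPY to pp2. 3 ppages; refcounts: pp0:2 pp1:3 pp2:1
Op 5: fork(P2) -> P3. 3 ppages; refcounts: pp0:2 pp1:4 pp2:2
Op 6: write(P3, v1, 117). refcount(pp1)=4>1 -> COPY to pp3. 4 ppages; refcounts: pp0:2 pp1:3 pp2:2 pp3:1
Op 7: write(P2, v0, 151). refcount(pp2)=2>1 -> COPY to pp4. 5 ppages; refcounts: pp0:2 pp1:3 pp2:1 pp3:1 pp4:1
P0: v1 -> pp1 = 11
P1: v1 -> pp1 = 11
P2: v1 -> pp1 = 11
P3: v1 -> pp3 = 117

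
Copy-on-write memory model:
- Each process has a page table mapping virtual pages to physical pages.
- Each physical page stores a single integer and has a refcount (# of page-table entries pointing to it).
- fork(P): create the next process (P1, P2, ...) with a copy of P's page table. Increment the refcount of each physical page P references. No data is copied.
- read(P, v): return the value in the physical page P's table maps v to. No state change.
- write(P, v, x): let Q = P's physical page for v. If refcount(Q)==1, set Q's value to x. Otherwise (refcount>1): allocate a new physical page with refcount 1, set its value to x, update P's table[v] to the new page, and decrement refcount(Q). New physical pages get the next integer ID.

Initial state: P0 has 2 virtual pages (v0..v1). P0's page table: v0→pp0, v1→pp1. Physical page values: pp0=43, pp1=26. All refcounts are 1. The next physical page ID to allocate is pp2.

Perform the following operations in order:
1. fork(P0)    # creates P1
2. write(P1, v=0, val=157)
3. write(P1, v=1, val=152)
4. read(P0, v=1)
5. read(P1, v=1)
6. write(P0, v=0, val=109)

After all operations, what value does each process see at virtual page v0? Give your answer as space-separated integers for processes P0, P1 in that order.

Answer: 109 157

Derivation:
Op 1: fork(P0) -> P1. 2 ppages; refcounts: pp0:2 pp1:2
Op 2: write(P1, v0, 157). refcount(pp0)=2>1 -> COPY to pp2. 3 ppages; refcounts: pp0:1 pp1:2 pp2:1
Op 3: write(P1, v1, 152). refcount(pp1)=2>1 -> COPY to pp3. 4 ppages; refcounts: pp0:1 pp1:1 pp2:1 pp3:1
Op 4: read(P0, v1) -> 26. No state change.
Op 5: read(P1, v1) -> 152. No state change.
Op 6: write(P0, v0, 109). refcount(pp0)=1 -> write in place. 4 ppages; refcounts: pp0:1 pp1:1 pp2:1 pp3:1
P0: v0 -> pp0 = 109
P1: v0 -> pp2 = 157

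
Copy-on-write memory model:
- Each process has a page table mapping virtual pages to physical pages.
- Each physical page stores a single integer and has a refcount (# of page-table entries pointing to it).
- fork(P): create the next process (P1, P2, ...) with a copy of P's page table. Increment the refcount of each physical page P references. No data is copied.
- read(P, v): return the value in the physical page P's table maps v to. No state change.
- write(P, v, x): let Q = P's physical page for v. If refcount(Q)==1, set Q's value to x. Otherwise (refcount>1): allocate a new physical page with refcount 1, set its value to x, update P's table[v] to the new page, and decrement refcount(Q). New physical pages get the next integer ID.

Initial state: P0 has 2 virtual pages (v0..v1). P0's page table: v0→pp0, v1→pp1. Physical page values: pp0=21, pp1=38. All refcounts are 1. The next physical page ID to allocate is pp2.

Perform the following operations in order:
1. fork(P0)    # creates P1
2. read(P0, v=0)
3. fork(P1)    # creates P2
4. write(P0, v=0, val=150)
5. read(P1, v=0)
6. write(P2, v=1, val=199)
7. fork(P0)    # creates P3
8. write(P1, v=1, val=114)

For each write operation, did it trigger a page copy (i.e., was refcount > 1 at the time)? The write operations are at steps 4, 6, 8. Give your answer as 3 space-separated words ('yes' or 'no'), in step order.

Op 1: fork(P0) -> P1. 2 ppages; refcounts: pp0:2 pp1:2
Op 2: read(P0, v0) -> 21. No state change.
Op 3: fork(P1) -> P2. 2 ppages; refcounts: pp0:3 pp1:3
Op 4: write(P0, v0, 150). refcount(pp0)=3>1 -> COPY to pp2. 3 ppages; refcounts: pp0:2 pp1:3 pp2:1
Op 5: read(P1, v0) -> 21. No state change.
Op 6: write(P2, v1, 199). refcount(pp1)=3>1 -> COPY to pp3. 4 ppages; refcounts: pp0:2 pp1:2 pp2:1 pp3:1
Op 7: fork(P0) -> P3. 4 ppages; refcounts: pp0:2 pp1:3 pp2:2 pp3:1
Op 8: write(P1, v1, 114). refcount(pp1)=3>1 -> COPY to pp4. 5 ppages; refcounts: pp0:2 pp1:2 pp2:2 pp3:1 pp4:1

yes yes yes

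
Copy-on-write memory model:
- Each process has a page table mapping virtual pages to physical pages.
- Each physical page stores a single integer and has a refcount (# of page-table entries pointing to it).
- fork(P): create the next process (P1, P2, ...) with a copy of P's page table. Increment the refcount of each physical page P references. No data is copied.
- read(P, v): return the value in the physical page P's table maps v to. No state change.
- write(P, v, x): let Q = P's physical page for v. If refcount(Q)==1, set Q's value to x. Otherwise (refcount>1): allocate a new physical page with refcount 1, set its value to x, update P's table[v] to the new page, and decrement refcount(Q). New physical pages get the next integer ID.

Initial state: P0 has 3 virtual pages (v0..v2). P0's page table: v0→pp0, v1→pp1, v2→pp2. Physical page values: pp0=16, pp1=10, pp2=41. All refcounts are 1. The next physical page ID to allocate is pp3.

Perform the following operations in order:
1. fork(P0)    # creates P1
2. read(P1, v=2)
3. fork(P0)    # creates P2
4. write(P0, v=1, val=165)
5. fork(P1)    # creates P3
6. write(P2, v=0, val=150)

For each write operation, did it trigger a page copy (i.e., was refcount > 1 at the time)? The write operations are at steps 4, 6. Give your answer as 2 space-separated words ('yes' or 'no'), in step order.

Op 1: fork(P0) -> P1. 3 ppages; refcounts: pp0:2 pp1:2 pp2:2
Op 2: read(P1, v2) -> 41. No state change.
Op 3: fork(P0) -> P2. 3 ppages; refcounts: pp0:3 pp1:3 pp2:3
Op 4: write(P0, v1, 165). refcount(pp1)=3>1 -> COPY to pp3. 4 ppages; refcounts: pp0:3 pp1:2 pp2:3 pp3:1
Op 5: fork(P1) -> P3. 4 ppages; refcounts: pp0:4 pp1:3 pp2:4 pp3:1
Op 6: write(P2, v0, 150). refcount(pp0)=4>1 -> COPY to pp4. 5 ppages; refcounts: pp0:3 pp1:3 pp2:4 pp3:1 pp4:1

yes yes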